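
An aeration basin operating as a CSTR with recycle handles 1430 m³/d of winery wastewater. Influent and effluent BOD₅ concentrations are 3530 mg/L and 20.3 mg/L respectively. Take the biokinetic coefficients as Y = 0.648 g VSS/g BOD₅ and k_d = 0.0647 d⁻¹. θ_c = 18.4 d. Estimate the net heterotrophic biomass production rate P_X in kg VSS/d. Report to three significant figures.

Y_obs = Y / (1 + k_d θ_c) = 0.648 / (1 + 0.0647 × 18.4) = 0.648 / 2.190 = 0.2958.
Mass of BOD₅ removed per day: Q(S₀ − S) = 1430 × 3510 g/m³ = 5019 kg/d.
So the net sludge growth is P_X = 0.2958 × 5019 = 1485 kg VSS/d.

P_X ≈ 1480 kg VSS/d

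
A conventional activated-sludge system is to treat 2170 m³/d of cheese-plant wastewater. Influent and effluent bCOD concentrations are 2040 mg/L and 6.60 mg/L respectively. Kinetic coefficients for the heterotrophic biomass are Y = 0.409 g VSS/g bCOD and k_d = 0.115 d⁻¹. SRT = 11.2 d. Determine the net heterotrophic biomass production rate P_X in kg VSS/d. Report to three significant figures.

Observed yield with endogenous decay: Y_obs = Y / (1 + k_d·θ_c) = 0.409 / (1 + 0.115 × 11.2) = 0.409 / 2.288 = 0.1788 g VSS/g bCOD.
ΔS = 2040 − 6.60 = 2033 mg/L, so the substrate removal rate is 2170 × 2033/1000 = 4412 kg bCOD/d.
So the net sludge growth is P_X = 0.1788 × 4412 = 788.8 kg VSS/d.

P_X ≈ 789 kg VSS/d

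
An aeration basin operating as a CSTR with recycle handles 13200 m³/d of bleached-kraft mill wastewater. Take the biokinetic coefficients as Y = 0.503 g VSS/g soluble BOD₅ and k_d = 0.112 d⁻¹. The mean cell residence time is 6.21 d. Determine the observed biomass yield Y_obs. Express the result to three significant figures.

Y_obs ≈ 0.297 g VSS/g soluble BOD₅

The observed yield is Y_obs = Y/(1 + k_d·θ_c) = 0.503 / (1 + 0.112 × 6.21) = 0.503 / 1.696 = 0.2967 g VSS per g soluble BOD₅ removed.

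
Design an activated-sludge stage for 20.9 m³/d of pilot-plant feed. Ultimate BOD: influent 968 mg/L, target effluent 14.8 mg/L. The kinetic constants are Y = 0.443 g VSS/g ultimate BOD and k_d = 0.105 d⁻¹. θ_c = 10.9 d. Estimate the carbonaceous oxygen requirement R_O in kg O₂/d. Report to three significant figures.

Observed yield with endogenous decay: Y_obs = Y / (1 + k_d·θ_c) = 0.443 / (1 + 0.105 × 10.9) = 0.443 / 2.144 = 0.2066 g VSS/g ultimate BOD.
Substrate removed = Q·(S₀ − S) = 20.9 m³/d × (968 − 14.8) g/m³ = 1.99×10^4 g/d = 19.92 kg/d.
Biomass synthesised: P_X = Y_obs × 19.92 = 4.115 kg VSS/d.
R_O = Q·(S₀ − S) − 1.42·P_X = 19.92 − 1.42 × 4.115 = 14.08 kg O₂/d.

R_O ≈ 14.1 kg O₂/d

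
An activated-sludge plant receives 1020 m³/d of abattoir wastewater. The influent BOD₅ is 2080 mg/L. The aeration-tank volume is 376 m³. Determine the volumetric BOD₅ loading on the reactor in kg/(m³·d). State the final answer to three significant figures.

L_v ≈ 5.64 kg BOD₅/(m³·d)

Applied BOD₅ load per unit volume = Q·S₀/V = (1020 × 2080/1000)/376.0 = 5.643 kg BOD₅·m⁻³·d⁻¹.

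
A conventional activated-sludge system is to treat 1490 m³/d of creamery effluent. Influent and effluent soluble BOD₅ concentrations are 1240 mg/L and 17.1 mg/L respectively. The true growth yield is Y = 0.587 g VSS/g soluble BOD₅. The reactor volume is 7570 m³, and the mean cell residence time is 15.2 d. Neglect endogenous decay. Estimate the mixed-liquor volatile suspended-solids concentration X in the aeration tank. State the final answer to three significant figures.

X ≈ 2150 mg/L

Without decay, X = Y Q (S₀−S) θ_c / V = 0.587 × 1490 × (1240 − 17.1) × 15.2 / 7570 = 2148 mg/L.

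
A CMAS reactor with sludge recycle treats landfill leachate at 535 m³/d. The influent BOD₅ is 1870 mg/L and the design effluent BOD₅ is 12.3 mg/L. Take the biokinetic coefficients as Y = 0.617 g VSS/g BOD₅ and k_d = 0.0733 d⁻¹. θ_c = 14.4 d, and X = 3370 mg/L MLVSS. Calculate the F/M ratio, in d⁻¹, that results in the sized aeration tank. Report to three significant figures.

F/M ≈ 0.233 d⁻¹

From the SRT design equation V = Y Q (S₀−S) θ_c / [X (1 + k_d θ_c)] = 0.617 × 535 × (1870 − 12.3) × 14.4 / [3370 × (1 + 0.0733 × 14.4)] = 8.83×10^6 / 6927 = 1275 m³.
F/M = Q·S₀ / (V·X) = 535 × 1870 / (1275 × 3370) = 0.2329 g BOD₅·(g VSS·d)⁻¹.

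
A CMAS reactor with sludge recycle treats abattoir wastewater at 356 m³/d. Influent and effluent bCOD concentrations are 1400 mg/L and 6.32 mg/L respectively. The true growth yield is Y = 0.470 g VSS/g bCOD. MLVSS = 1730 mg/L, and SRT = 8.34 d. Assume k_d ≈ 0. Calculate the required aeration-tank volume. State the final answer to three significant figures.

V ≈ 1120 m³

With k_d = 0 the design equation reduces to V = Y Q (S₀−S) θ_c / X = 0.470 × 356 × (1400 − 6.32) × 8.34 / 1730 = 1124 m³.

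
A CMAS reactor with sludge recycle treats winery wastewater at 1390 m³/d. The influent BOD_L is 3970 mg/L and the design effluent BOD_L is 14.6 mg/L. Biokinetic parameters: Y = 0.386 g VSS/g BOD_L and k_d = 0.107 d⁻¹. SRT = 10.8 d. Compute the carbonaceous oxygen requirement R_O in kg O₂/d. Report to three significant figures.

R_O ≈ 4100 kg O₂/d

The observed yield is Y_obs = Y/(1 + k_d·θ_c) = 0.386 / (1 + 0.107 × 10.8) = 0.386 / 2.156 = 0.1791 g VSS per g BOD_L removed.
Mass of BOD_L removed per day: Q(S₀ − S) = 1390 × 3955 g/m³ = 5498 kg/d.
Biomass synthesised: P_X = Y_obs × 5498 = 984.5 kg VSS/d.
R_O = Q·ΔS − 1.42 P_X = 5498 − 1398 = 4100 kg O₂/d.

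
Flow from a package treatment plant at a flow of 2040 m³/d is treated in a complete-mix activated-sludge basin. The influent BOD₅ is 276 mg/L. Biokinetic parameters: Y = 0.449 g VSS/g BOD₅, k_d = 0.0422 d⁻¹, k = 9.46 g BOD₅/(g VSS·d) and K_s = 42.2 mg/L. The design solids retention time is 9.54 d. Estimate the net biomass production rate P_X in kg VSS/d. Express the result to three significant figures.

From the Monod/SRT balance for a CMAS, S = K_s·(1+k_d θ_c)/[θ_c·(Y k − k_d) − 1] = 42.2 × (1 + 0.0422 × 9.54) / [9.54 × (0.449 × 9.46 − 0.0422) − 1] = 59.19 / 39.12 = 1.513 mg/L.
Y_obs = Y / (1 + k_d θ_c) = 0.449 / (1 + 0.0422 × 9.54) = 0.449 / 1.403 = 0.3201.
Mass of BOD₅ removed per day: Q(S₀ − S) = 2040 × 274.5 g/m³ = 560.0 kg/d.
P_X = Y_obs · Q(S₀ − S) = 0.3201 × 560.0 = 179.3 kg VSS/d.

P_X ≈ 179 kg VSS/d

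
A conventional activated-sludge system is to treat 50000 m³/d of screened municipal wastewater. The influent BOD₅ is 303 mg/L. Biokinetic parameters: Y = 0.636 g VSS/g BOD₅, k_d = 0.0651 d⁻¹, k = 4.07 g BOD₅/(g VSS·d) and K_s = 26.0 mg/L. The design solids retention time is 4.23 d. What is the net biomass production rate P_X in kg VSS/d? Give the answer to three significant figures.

Effluent substrate depends only on kinetics and SRT: S = K_s(1 + k_d θ_c) / [θ_c(Yk − k_d) − 1] = 26.0 × (1 + 0.0651 × 4.23) / [4.23 × (0.636 × 4.07 − 0.0651) − 1] = 33.16 / 9.674 = 3.428 mg/L.
Y_obs = Y / (1 + k_d θ_c) = 0.636 / (1 + 0.0651 × 4.23) = 0.636 / 1.275 = 0.4987.
Substrate removed = Q·(S₀ − S) = 50000 m³/d × (303 − 3.43) g/m³ = 1.5×10^7 g/d = 14978 kg/d.
P_X = Y_obs · Q(S₀ − S) = 0.4987 × 14978 = 7469 kg VSS/d.

P_X ≈ 7470 kg VSS/d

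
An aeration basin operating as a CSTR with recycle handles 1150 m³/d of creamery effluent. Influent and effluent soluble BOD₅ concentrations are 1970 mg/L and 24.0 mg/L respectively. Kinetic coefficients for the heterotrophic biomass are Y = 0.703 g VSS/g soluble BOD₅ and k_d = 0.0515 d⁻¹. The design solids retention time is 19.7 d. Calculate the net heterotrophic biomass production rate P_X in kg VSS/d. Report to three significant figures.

P_X ≈ 781 kg VSS/d

The observed yield is Y_obs = Y/(1 + k_d·θ_c) = 0.703 / (1 + 0.0515 × 19.7) = 0.703 / 2.015 = 0.3490 g VSS per g soluble BOD₅ removed.
Substrate removed = Q·(S₀ − S) = 1150 m³/d × (1970 − 24.0) g/m³ = 2.24×10^6 g/d = 2238 kg/d.
Net biomass production P_X = Y_obs × Q·(S₀ − S) = 0.3490 × 2238 = 780.9 kg VSS/d.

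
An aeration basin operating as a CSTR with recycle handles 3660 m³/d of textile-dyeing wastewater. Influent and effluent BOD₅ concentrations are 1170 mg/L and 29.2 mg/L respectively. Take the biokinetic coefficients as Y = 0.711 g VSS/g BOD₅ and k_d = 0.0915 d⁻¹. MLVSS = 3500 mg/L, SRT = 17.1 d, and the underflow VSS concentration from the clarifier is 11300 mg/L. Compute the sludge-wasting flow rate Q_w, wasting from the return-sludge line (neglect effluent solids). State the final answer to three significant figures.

Rearranging the biomass balance for a CMAS with decay, V = Y·Q·ΔS·θ_c / [X·(1+k_d θ_c)] = 0.711 × 3660 × (1170 − 29.2) × 17.1 / [3500 × (1 + 0.0915 × 17.1)] = 5.08×10^7 / 8976 = 5655 m³.
Wasting from the return line (neglecting effluent solids): Q_w = V·X / (θ_c·X_r) = 5655 × 3500 / (17.1 × 11300) = 102.4 m³/d.

Q_w ≈ 102 m³/d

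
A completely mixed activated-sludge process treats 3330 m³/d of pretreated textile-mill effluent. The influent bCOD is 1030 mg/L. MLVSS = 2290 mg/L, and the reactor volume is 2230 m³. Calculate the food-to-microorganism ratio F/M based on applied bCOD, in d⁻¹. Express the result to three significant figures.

F/M ≈ 0.672 d⁻¹

F/M = applied load / biomass = Q·S₀/(V·X) = 3330 × 1030 / (2230 × 2290) = 0.6716 d⁻¹.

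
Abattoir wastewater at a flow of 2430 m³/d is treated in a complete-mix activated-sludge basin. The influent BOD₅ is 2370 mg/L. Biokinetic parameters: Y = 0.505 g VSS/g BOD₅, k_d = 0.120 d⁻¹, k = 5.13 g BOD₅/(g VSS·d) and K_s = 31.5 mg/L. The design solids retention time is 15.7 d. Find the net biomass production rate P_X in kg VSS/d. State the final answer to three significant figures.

P_X ≈ 1010 kg VSS/d

From the Monod/SRT balance for a CMAS, S = K_s·(1+k_d θ_c)/[θ_c·(Y k − k_d) − 1] = 31.5 × (1 + 0.120 × 15.7) / [15.7 × (0.505 × 5.13 − 0.120) − 1] = 90.85 / 37.79 = 2.404 mg/L.
The observed yield is Y_obs = Y/(1 + k_d·θ_c) = 0.505 / (1 + 0.120 × 15.7) = 0.505 / 2.884 = 0.1751 g VSS per g BOD₅ removed.
Mass of BOD₅ removed per day: Q(S₀ − S) = 2430 × 2368 g/m³ = 5753 kg/d.
Biomass produced: P_X = Y_obs·Q·ΔS = 0.1751 × 5753 ≈ 1007 kg VSS/d.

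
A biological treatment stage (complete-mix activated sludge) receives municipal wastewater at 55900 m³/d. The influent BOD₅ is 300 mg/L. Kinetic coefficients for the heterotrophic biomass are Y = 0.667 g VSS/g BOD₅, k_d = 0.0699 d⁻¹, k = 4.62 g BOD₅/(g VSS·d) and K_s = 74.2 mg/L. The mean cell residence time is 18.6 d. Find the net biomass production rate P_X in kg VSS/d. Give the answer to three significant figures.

P_X ≈ 4810 kg VSS/d

From the Monod/SRT balance for a CMAS, S = K_s·(1+k_d θ_c)/[θ_c·(Y k − k_d) − 1] = 74.2 × (1 + 0.0699 × 18.6) / [18.6 × (0.667 × 4.62 − 0.0699) − 1] = 170.7 / 55.02 = 3.102 mg/L.
Correct the yield for decay: Y_obs = Y/(1 + k_d θ_c) = 0.667 / (1 + 0.0699 × 18.6) = 0.667 / 2.300 = 0.2900.
Q·(S₀ − S) = 55900 × (300 − 3.10) × 10⁻³ = 16597 kg/d removed.
Net biomass production P_X = Y_obs × Q·(S₀ − S) = 0.2900 × 16597 = 4813 kg VSS/d.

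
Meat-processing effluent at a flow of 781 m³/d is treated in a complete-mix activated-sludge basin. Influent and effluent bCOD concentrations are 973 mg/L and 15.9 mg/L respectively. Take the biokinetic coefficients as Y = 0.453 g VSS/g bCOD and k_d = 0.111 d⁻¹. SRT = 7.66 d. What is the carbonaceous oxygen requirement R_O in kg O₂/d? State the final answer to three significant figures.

Observed yield with endogenous decay: Y_obs = Y / (1 + k_d·θ_c) = 0.453 / (1 + 0.111 × 7.66) = 0.453 / 1.850 = 0.2448 g VSS/g bCOD.
ΔS = 973 − 15.9 = 957.1 mg/L, so the substrate removal rate is 781 × 957.1/1000 = 747.5 kg bCOD/d.
Biomass synthesised: P_X = Y_obs × 747.5 = 183.0 kg VSS/d.
R_O = Q·(S₀ − S) − 1.42·P_X = 747.5 − 1.42 × 183.0 = 487.6 kg O₂/d.

R_O ≈ 488 kg O₂/d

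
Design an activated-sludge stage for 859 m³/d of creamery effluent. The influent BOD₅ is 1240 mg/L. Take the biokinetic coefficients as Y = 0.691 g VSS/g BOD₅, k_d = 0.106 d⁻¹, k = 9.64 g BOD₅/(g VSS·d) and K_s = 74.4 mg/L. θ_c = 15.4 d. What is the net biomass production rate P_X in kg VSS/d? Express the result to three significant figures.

P_X ≈ 279 kg VSS/d

For a completely mixed reactor with recycle the Lawrence–McCarty relation gives S = K_s·(1 + k_d·θ_c) / [θ_c·(Y·k − k_d) − 1] = 74.4 × (1 + 0.106 × 15.4) / [15.4 × (0.691 × 9.64 − 0.106) − 1] = 195.9 / 99.95 = 1.959 mg/L.
Observed yield with endogenous decay: Y_obs = Y / (1 + k_d·θ_c) = 0.691 / (1 + 0.106 × 15.4) = 0.691 / 2.632 = 0.2625 g VSS/g BOD₅.
Substrate removed = Q·(S₀ − S) = 859 m³/d × (1240 − 1.96) g/m³ = 1.06×10^6 g/d = 1063 kg/d.
Biomass produced: P_X = Y_obs·Q·ΔS = 0.2625 × 1063 ≈ 279.2 kg VSS/d.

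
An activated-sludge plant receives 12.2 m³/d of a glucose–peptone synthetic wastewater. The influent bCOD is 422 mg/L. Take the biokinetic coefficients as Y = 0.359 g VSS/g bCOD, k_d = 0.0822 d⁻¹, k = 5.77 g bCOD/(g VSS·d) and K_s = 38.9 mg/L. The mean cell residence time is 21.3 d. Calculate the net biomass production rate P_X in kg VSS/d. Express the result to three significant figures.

For a completely mixed reactor with recycle the Lawrence–McCarty relation gives S = K_s·(1 + k_d·θ_c) / [θ_c·(Y·k − k_d) − 1] = 38.9 × (1 + 0.0822 × 21.3) / [21.3 × (0.359 × 5.77 − 0.0822) − 1] = 107.0 / 41.37 = 2.587 mg/L.
Observed yield with endogenous decay: Y_obs = Y / (1 + k_d·θ_c) = 0.359 / (1 + 0.0822 × 21.3) = 0.359 / 2.751 = 0.1305 g VSS/g bCOD.
Substrate removed = Q·(S₀ − S) = 12.2 m³/d × (422 − 2.59) g/m³ = 5.12×10^3 g/d = 5.117 kg/d.
Biomass produced: P_X = Y_obs·Q·ΔS = 0.1305 × 5.117 ≈ 0.6678 kg VSS/d.

P_X ≈ 0.668 kg VSS/d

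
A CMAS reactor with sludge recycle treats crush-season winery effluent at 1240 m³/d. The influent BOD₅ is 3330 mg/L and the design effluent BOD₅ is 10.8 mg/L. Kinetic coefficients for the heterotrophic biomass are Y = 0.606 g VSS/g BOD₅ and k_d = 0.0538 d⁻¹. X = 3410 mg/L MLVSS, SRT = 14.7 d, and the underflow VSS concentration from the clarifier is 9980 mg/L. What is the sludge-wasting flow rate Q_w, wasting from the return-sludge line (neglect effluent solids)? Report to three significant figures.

Q_w ≈ 140 m³/d

From the SRT design equation V = Y Q (S₀−S) θ_c / [X (1 + k_d θ_c)] = 0.606 × 1240 × (3330 − 10.8) × 14.7 / [3410 × (1 + 0.0538 × 14.7)] = 3.67×10^7 / 6107 = 6004 m³.
Q_w = (V·X)/(θ_c X_r) = 6004 × 3410 / (14.7 × 9980) = 139.6 m³/d.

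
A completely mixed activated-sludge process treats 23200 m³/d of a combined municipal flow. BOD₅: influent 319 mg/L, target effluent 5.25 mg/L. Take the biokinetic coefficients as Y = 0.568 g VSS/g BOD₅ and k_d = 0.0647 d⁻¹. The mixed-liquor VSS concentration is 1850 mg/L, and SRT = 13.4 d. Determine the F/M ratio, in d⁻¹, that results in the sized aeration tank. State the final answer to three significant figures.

From the SRT design equation V = Y Q (S₀−S) θ_c / [X (1 + k_d θ_c)] = 0.568 × 23200 × (319 − 5.25) × 13.4 / [1850 × (1 + 0.0647 × 13.4)] = 5.54×10^7 / 3454 = 16040 m³.
F/M = applied load / biomass = Q·S₀/(V·X) = 23200 × 319 / (16040 × 1850) = 0.2494 d⁻¹.

F/M ≈ 0.249 d⁻¹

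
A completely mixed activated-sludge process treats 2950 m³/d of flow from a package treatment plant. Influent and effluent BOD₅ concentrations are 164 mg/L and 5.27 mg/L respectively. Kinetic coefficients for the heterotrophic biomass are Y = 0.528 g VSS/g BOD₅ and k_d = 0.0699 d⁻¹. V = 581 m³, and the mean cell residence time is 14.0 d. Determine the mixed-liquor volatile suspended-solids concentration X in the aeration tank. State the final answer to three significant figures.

Solving the biomass balance for X: X = Y Q (S₀−S) θ_c / [V (1+k_d θ_c)] = 0.528 × 2950 × (164 − 5.27) × 14.0 / [581 × (1 + 0.0699 × 14.0)] = 3011 mg/L.

X ≈ 3010 mg/L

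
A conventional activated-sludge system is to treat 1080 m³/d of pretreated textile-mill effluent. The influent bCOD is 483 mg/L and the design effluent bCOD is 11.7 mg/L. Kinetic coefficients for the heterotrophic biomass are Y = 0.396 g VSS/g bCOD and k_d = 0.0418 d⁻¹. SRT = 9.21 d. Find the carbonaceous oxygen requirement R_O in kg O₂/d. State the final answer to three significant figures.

R_O ≈ 302 kg O₂/d

Y_obs = Y / (1 + k_d θ_c) = 0.396 / (1 + 0.0418 × 9.21) = 0.396 / 1.385 = 0.2859.
Q·(S₀ − S) = 1080 × (483 − 11.7) × 10⁻³ = 509.0 kg/d removed.
P_X = Y_obs·Q·(S₀ − S) = 0.2859 × 509.0 = 145.5 kg VSS/d.
Carbonaceous O₂ demand = substrate oxidised − cell-mass equivalent = 509.0 − 1.42 × 145.5 = 302.3 kg O₂/d.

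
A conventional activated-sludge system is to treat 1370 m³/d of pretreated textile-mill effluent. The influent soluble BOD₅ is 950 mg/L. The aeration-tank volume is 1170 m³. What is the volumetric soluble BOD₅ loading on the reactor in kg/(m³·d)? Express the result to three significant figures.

Volumetric loading L_v = Q·S₀ / V = 1370 × 950 g/m³ / 1170 m³ = 1112 g/(m³·d) = 1.112 kg soluble BOD₅/(m³·d).

L_v ≈ 1.11 kg soluble BOD₅/(m³·d)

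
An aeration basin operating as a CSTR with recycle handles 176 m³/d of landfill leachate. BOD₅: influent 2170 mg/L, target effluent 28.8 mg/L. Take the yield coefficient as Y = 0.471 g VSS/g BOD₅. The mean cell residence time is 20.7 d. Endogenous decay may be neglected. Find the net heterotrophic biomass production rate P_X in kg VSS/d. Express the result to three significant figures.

No decay correction is needed, so Y_obs = Y = 0.471.
Substrate removed = Q·(S₀ − S) = 176 m³/d × (2170 − 28.8) g/m³ = 3.77×10^5 g/d = 376.9 kg/d.
P_X = Y_obs · Q(S₀ − S) = 0.4710 × 376.9 = 177.5 kg VSS/d.

P_X ≈ 177 kg VSS/d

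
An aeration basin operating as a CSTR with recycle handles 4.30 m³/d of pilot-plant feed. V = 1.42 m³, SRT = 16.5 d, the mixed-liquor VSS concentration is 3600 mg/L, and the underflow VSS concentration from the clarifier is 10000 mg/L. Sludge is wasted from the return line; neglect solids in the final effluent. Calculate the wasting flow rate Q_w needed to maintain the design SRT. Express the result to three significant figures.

Wasting from the return line (neglecting effluent solids): Q_w = V·X / (θ_c·X_r) = 1.420 × 3600 / (16.5 × 10000) = 0.03098 m³/d.

Q_w ≈ 0.0310 m³/d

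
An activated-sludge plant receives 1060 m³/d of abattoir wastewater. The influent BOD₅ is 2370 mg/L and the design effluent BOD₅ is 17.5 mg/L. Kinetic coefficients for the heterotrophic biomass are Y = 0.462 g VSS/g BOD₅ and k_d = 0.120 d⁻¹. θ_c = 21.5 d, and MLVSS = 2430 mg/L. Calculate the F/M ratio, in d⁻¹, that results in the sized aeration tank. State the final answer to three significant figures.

F/M ≈ 0.363 d⁻¹

Rearranging the biomass balance for a CMAS with decay, V = Y·Q·ΔS·θ_c / [X·(1+k_d θ_c)] = 0.462 × 1060 × (2370 − 17.5) × 21.5 / [2430 × (1 + 0.120 × 21.5)] = 2.48×10^7 / 8699 = 2847 m³.
Food-to-microorganism ratio F/M = Q S₀ / (V X) = 1060 × 2370 / (2847 × 2430) = 0.3631 d⁻¹.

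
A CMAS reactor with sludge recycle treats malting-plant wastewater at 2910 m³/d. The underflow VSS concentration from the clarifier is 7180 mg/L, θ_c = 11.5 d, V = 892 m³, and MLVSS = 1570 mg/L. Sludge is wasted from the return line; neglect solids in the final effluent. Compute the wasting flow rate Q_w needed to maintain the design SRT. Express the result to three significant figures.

θ_c = V·X/(Q_w·X_r) when wasting from the recycle, so Q_w = V·X/(θ_c·X_r) = 892.0 × 1570 / (11.5 × 7180) = 16.96 m³/d.

Q_w ≈ 17.0 m³/d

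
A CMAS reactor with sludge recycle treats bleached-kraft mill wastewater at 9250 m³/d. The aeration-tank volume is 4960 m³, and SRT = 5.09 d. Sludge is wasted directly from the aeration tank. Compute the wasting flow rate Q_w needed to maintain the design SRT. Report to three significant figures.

Q_w ≈ 974 m³/d

For wasting at MLVSS concentration, Q_w = V/θ_c = 4960/5.09 = 974.5 m³/d.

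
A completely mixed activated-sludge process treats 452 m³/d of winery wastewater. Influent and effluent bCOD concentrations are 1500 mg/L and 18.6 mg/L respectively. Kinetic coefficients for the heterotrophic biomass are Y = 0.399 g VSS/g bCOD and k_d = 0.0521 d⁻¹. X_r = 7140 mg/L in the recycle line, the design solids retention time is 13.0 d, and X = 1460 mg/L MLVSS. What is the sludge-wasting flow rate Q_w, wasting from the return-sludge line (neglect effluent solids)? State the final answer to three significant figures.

From the SRT design equation V = Y Q (S₀−S) θ_c / [X (1 + k_d θ_c)] = 0.399 × 452 × (1500 − 18.6) × 13.0 / [1460 × (1 + 0.0521 × 13.0)] = 3.47×10^6 / 2449 = 1418 m³.
θ_c = V·X/(Q_w·X_r) when wasting from the recycle, so Q_w = V·X/(θ_c·X_r) = 1418 × 1460 / (13.0 × 7140) = 22.31 m³/d.

Q_w ≈ 22.3 m³/d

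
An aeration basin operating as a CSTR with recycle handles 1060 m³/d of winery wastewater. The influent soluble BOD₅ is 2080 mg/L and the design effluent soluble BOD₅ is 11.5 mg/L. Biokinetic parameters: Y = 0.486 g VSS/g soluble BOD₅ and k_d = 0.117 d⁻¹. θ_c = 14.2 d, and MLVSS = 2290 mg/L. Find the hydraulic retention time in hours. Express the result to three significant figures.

Rearranging the biomass balance for a CMAS with decay, V = Y·Q·ΔS·θ_c / [X·(1+k_d θ_c)] = 0.486 × 1060 × (2080 − 11.5) × 14.2 / [2290 × (1 + 0.117 × 14.2)] = 1.51×10^7 / 6095 = 2483 m³.
τ = V/Q = 2483/1060 = 2.342 d, or 56.21 h.

τ ≈ 56.2 h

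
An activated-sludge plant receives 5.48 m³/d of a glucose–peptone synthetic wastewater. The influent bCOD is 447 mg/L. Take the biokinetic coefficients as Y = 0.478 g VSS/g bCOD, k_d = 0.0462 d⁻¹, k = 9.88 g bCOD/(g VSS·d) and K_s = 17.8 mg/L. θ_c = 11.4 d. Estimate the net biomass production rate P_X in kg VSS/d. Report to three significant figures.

For a completely mixed reactor with recycle the Lawrence–McCarty relation gives S = K_s·(1 + k_d·θ_c) / [θ_c·(Y·k − k_d) − 1] = 17.8 × (1 + 0.0462 × 11.4) / [11.4 × (0.478 × 9.88 − 0.0462) − 1] = 27.17 / 52.31 = 0.5195 mg/L.
Y_obs = Y / (1 + k_d θ_c) = 0.478 / (1 + 0.0462 × 11.4) = 0.478 / 1.527 = 0.3131.
Mass of bCOD removed per day: Q(S₀ − S) = 5.48 × 446.5 g/m³ = 2.447 kg/d.
P_X = Y_obs · Q(S₀ − S) = 0.3131 × 2.447 = 0.7661 kg VSS/d.

P_X ≈ 0.766 kg VSS/d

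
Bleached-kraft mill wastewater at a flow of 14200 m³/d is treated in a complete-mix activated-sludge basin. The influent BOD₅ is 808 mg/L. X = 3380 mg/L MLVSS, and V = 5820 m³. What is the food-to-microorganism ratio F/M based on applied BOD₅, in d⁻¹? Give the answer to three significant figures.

F/M ≈ 0.583 d⁻¹

Food-to-microorganism ratio F/M = Q S₀ / (V X) = 14200 × 808 / (5820 × 3380) = 0.5833 d⁻¹.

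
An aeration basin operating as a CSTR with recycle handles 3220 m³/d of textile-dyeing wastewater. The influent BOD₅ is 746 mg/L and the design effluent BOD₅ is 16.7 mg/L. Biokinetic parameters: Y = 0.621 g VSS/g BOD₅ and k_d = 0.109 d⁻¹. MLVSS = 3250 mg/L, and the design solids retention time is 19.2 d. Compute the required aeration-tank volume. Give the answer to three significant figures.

V ≈ 2790 m³

Steady-state biomass mass balance: V·X·(1 + k_d·θ_c) = Y·Q·(S₀ − S)·θ_c, so V = 0.621 × 3220 × (746 − 16.7) × 19.2 / [3250 × (1 + 0.109 × 19.2)] = 2.8×10^7 / 10052 = 2786 m³.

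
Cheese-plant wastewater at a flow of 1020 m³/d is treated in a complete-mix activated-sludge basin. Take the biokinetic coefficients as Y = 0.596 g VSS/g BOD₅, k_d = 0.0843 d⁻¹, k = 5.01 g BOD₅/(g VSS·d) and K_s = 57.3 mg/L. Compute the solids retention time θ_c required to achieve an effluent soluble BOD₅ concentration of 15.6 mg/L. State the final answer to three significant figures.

θ_c ≈ 1.80 d

At the target effluent, Y k S/(K_s+S) = 0.596×5.01×15.6/72.90 = 0.6390 d⁻¹.
1/θ_c = 0.6390 − 0.0843 = 0.5547 d⁻¹, so θ_c = 1.803 d.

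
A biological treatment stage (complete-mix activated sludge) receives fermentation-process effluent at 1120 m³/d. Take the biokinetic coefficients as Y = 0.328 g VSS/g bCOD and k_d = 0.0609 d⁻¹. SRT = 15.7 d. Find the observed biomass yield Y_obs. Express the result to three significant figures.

Y_obs ≈ 0.168 g VSS/g bCOD

The observed yield is Y_obs = Y/(1 + k_d·θ_c) = 0.328 / (1 + 0.0609 × 15.7) = 0.328 / 1.956 = 0.1677 g VSS per g bCOD removed.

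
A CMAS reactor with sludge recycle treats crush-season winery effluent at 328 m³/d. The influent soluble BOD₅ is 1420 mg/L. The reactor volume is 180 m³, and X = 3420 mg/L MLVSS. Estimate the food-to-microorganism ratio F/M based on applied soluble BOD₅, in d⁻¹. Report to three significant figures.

F/M ≈ 0.757 d⁻¹

F/M = Q·S₀ / (V·X) = 328 × 1420 / (180.0 × 3420) = 0.7566 g soluble BOD₅·(g VSS·d)⁻¹.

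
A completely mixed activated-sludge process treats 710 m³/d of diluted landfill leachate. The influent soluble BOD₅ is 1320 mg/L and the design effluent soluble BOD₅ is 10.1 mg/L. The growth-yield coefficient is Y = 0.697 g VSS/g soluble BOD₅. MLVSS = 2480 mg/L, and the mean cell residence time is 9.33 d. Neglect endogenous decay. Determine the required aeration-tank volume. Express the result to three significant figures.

Biomass mass balance (decay neglected): V·X = Y·Q·(S₀ − S)·θ_c, so V = 0.697 × 710 × (1320 − 10.1) × 9.33 / 2480 = 2439 m³.

V ≈ 2440 m³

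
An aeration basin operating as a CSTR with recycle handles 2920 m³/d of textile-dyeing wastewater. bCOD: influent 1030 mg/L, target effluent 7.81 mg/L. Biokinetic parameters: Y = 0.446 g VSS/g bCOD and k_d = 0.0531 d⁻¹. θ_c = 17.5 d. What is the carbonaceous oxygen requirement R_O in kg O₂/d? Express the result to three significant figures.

Y_obs = Y / (1 + k_d θ_c) = 0.446 / (1 + 0.0531 × 17.5) = 0.446 / 1.929 = 0.2312.
Q·(S₀ − S) = 2920 × (1030 − 7.81) × 10⁻³ = 2985 kg/d removed.
Biomass synthesised: P_X = Y_obs × 2985 = 690.0 kg VSS/d.
R_O = Q·ΔS − 1.42 P_X = 2985 − 979.8 = 2005 kg O₂/d.

R_O ≈ 2000 kg O₂/d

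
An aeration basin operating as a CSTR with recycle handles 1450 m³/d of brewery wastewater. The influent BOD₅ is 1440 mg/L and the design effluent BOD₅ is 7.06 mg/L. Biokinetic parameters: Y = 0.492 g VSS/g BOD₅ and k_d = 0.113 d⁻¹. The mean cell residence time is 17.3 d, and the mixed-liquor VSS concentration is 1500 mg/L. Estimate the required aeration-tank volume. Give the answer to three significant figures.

V ≈ 3990 m³

From the SRT design equation V = Y Q (S₀−S) θ_c / [X (1 + k_d θ_c)] = 0.492 × 1450 × (1440 − 7.06) × 17.3 / [1500 × (1 + 0.113 × 17.3)] = 1.77×10^7 / 4432 = 3990 m³.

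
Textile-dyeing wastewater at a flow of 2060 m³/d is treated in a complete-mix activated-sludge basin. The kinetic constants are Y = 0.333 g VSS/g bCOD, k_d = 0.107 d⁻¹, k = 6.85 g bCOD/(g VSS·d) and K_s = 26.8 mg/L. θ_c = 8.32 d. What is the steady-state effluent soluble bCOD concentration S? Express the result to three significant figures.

S ≈ 2.96 mg/L

From the Monod/SRT balance for a CMAS, S = K_s·(1+k_d θ_c)/[θ_c·(Y k − k_d) − 1] = 26.8 × (1 + 0.107 × 8.32) / [8.32 × (0.333 × 6.85 − 0.107) − 1] = 50.66 / 17.09 = 2.965 mg/L.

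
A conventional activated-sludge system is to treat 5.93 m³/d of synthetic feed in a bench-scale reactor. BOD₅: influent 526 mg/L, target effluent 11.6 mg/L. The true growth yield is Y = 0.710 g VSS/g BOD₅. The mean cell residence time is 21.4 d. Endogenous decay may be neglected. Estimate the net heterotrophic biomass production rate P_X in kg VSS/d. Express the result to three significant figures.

With endogenous decay neglected, the observed yield equals the true yield: Y_obs = Y = 0.710 g VSS/g BOD₅.
Substrate removed = Q·(S₀ − S) = 5.93 m³/d × (526 − 11.6) g/m³ = 3.05×10^3 g/d = 3.050 kg/d.
So the net sludge growth is P_X = 0.7100 × 3.050 = 2.166 kg VSS/d.

P_X ≈ 2.17 kg VSS/d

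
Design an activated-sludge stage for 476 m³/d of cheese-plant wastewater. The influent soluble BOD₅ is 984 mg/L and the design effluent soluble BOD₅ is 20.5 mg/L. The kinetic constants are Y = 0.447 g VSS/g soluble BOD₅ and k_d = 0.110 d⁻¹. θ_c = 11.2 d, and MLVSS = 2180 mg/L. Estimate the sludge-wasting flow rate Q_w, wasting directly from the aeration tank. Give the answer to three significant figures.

Q_w ≈ 42.1 m³/d

Steady-state biomass mass balance: V·X·(1 + k_d·θ_c) = Y·Q·(S₀ − S)·θ_c, so V = 0.447 × 476 × (984 − 20.5) × 11.2 / [2180 × (1 + 0.110 × 11.2)] = 2.3×10^6 / 4866 = 471.9 m³.
With mixed-liquor wasting, θ_c = V/Q_w, so Q_w = V/θ_c = 471.9/11.2 = 42.13 m³/d.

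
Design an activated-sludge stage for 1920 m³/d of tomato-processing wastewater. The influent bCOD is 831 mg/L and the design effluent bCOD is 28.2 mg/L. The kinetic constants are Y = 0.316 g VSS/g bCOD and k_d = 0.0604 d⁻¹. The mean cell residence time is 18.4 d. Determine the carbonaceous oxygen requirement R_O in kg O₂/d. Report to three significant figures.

Correct the yield for decay: Y_obs = Y/(1 + k_d θ_c) = 0.316 / (1 + 0.0604 × 18.4) = 0.316 / 2.111 = 0.1497.
Substrate removed = Q·(S₀ − S) = 1920 m³/d × (831 − 28.2) g/m³ = 1.54×10^6 g/d = 1541 kg/d.
Biomass synthesised: P_X = Y_obs × 1541 = 230.7 kg VSS/d.
R_O = Q·(S₀ − S) − 1.42·P_X = 1541 − 1.42 × 230.7 = 1214 kg O₂/d.

R_O ≈ 1210 kg O₂/d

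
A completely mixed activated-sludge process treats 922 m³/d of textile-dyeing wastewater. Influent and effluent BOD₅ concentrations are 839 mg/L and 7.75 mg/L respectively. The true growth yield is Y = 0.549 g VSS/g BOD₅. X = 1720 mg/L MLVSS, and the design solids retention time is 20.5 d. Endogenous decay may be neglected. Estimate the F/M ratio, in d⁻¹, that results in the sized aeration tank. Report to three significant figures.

F/M ≈ 0.0897 d⁻¹

V·X = Y·Q·ΔS·θ_c gives V = 0.549 × 922 × (839 − 7.75) × 20.5 / 1720 = 5015 m³.
F/M = applied load / biomass = Q·S₀/(V·X) = 922 × 839 / (5015 × 1720) = 0.08968 d⁻¹.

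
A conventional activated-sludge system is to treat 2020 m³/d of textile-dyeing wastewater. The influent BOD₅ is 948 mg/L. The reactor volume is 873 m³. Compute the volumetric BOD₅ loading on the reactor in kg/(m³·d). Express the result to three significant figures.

Volumetric loading L_v = Q·S₀ / V = 2020 × 948 g/m³ / 873.0 m³ = 2194 g/(m³·d) = 2.194 kg BOD₅/(m³·d).

L_v ≈ 2.19 kg BOD₅/(m³·d)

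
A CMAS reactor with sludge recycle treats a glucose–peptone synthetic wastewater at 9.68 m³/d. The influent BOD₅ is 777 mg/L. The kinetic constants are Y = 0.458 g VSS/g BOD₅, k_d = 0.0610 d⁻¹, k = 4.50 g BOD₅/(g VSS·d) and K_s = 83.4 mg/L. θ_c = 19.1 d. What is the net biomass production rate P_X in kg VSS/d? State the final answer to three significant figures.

P_X ≈ 1.58 kg VSS/d

For a completely mixed reactor with recycle the Lawrence–McCarty relation gives S = K_s·(1 + k_d·θ_c) / [θ_c·(Y·k − k_d) − 1] = 83.4 × (1 + 0.0610 × 19.1) / [19.1 × (0.458 × 4.50 − 0.0610) − 1] = 180.6 / 37.20 = 4.854 mg/L.
Correct the yield for decay: Y_obs = Y/(1 + k_d θ_c) = 0.458 / (1 + 0.0610 × 19.1) = 0.458 / 2.165 = 0.2115.
Mass of BOD₅ removed per day: Q(S₀ − S) = 9.68 × 772.1 g/m³ = 7.474 kg/d.
Biomass produced: P_X = Y_obs·Q·ΔS = 0.2115 × 7.474 ≈ 1.581 kg VSS/d.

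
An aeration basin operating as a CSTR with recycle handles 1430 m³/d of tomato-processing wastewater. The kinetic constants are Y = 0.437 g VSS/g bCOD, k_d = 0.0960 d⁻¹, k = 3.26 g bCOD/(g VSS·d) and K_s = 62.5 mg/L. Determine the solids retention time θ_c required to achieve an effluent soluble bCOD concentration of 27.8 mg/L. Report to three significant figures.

θ_c ≈ 2.92 d

Specific growth rate at S = 27.8 mg/L: μ = YkS/(K_s+S) = 0.437·3.26·27.8/(62.5+27.8) = 0.4386 d⁻¹.
1/θ_c = 0.4386 − 0.0960 = 0.3426 d⁻¹, so θ_c = 2.919 d.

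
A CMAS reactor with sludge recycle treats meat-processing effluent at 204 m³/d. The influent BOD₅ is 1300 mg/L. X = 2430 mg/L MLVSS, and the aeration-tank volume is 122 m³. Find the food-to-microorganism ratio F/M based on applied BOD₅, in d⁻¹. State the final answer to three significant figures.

F/M ≈ 0.895 d⁻¹

F/M = applied load / biomass = Q·S₀/(V·X) = 204 × 1300 / (122.0 × 2430) = 0.8946 d⁻¹.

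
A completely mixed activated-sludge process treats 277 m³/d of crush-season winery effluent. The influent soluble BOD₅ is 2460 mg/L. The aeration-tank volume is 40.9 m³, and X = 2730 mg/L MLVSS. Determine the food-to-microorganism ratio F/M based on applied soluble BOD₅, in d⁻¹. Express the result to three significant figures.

F/M ≈ 6.10 d⁻¹

F/M = applied load / biomass = Q·S₀/(V·X) = 277 × 2460 / (40.90 × 2730) = 6.103 d⁻¹.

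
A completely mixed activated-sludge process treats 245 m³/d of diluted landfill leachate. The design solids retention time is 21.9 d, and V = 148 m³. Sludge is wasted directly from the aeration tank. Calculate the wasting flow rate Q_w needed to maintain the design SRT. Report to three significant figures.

With mixed-liquor wasting, θ_c = V/Q_w, so Q_w = V/θ_c = 148.0/21.9 = 6.758 m³/d.

Q_w ≈ 6.76 m³/d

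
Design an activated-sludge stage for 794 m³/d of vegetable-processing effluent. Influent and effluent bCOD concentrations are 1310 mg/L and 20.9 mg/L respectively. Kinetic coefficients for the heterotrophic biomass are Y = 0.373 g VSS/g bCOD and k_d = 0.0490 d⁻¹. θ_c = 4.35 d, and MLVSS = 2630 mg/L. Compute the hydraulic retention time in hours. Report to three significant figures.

Steady-state biomass mass balance: V·X·(1 + k_d·θ_c) = Y·Q·(S₀ − S)·θ_c, so V = 0.373 × 794 × (1310 − 20.9) × 4.35 / [2630 × (1 + 0.0490 × 4.35)] = 1.66×10^6 / 3191 = 520.5 m³.
HRT = V/Q = 520.5 m³ / 794 m³·d⁻¹ = 0.6556 d × 24 = 15.73 h.

τ ≈ 15.7 h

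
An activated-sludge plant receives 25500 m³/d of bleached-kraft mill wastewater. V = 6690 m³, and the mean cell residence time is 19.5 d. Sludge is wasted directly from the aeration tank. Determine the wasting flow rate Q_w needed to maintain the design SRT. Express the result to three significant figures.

Q_w ≈ 343 m³/d

Wasting from the aeration tank: Q_w = V / θ_c = 6690 / 19.5 = 343.1 m³/d.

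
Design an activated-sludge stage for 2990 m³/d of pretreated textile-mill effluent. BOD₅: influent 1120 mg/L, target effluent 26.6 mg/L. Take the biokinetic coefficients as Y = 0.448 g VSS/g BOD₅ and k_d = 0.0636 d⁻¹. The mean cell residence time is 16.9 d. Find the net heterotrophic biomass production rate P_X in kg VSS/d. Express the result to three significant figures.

Correct the yield for decay: Y_obs = Y/(1 + k_d θ_c) = 0.448 / (1 + 0.0636 × 16.9) = 0.448 / 2.075 = 0.2159.
Mass of BOD₅ removed per day: Q(S₀ − S) = 2990 × 1093 g/m³ = 3269 kg/d.
So the net sludge growth is P_X = 0.2159 × 3269 = 705.9 kg VSS/d.

P_X ≈ 706 kg VSS/d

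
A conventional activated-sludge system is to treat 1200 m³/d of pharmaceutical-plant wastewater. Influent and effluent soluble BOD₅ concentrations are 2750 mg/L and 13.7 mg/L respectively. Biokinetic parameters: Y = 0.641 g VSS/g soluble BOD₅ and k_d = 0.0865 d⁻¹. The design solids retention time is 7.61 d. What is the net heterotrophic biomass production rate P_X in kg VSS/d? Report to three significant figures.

P_X ≈ 1270 kg VSS/d

Y_obs = Y / (1 + k_d θ_c) = 0.641 / (1 + 0.0865 × 7.61) = 0.641 / 1.658 = 0.3865.
Mass of soluble BOD₅ removed per day: Q(S₀ − S) = 1200 × 2736 g/m³ = 3284 kg/d.
Biomass produced: P_X = Y_obs·Q·ΔS = 0.3865 × 3284 ≈ 1269 kg VSS/d.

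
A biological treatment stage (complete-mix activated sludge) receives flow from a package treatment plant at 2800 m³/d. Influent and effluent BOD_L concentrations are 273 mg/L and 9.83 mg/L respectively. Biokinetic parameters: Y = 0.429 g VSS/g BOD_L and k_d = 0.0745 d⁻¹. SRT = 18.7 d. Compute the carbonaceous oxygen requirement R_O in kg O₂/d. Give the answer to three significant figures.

The observed yield is Y_obs = Y/(1 + k_d·θ_c) = 0.429 / (1 + 0.0745 × 18.7) = 0.429 / 2.393 = 0.1793 g VSS per g BOD_L removed.
Substrate removed = Q·(S₀ − S) = 2800 m³/d × (273 − 9.83) g/m³ = 7.37×10^5 g/d = 736.9 kg/d.
Biomass synthesised: P_X = Y_obs × 736.9 = 132.1 kg VSS/d.
R_O = Q·ΔS − 1.42 P_X = 736.9 − 187.6 = 549.3 kg O₂/d.

R_O ≈ 549 kg O₂/d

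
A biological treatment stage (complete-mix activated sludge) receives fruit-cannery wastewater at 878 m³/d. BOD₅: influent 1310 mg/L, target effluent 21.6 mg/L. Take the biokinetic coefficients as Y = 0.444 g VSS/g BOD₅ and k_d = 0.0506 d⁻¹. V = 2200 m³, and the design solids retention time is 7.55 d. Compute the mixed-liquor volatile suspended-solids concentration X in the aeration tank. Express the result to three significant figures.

X ≈ 1250 mg/L

From V·X·(1 + k_d·θ_c) = Y·Q·(S₀ − S)·θ_c: X = 0.444 × 878 × (1310 − 21.6) × 7.55 / [2200 × (1 + 0.0506 × 7.55)] = 1247 mg/L.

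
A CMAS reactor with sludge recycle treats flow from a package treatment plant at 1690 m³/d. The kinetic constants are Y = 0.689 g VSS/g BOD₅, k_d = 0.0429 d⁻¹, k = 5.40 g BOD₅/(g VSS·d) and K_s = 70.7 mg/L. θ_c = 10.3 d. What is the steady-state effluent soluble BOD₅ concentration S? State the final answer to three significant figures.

For a completely mixed reactor with recycle the Lawrence–McCarty relation gives S = K_s·(1 + k_d·θ_c) / [θ_c·(Y·k − k_d) − 1] = 70.7 × (1 + 0.0429 × 10.3) / [10.3 × (0.689 × 5.40 − 0.0429) − 1] = 101.9 / 36.88 = 2.764 mg/L.

S ≈ 2.76 mg/L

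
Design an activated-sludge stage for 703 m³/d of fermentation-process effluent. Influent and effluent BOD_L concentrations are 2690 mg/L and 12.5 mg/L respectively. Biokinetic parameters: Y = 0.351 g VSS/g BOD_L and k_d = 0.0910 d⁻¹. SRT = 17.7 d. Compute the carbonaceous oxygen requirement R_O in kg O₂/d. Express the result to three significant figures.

Correct the yield for decay: Y_obs = Y/(1 + k_d θ_c) = 0.351 / (1 + 0.0910 × 17.7) = 0.351 / 2.611 = 0.1344.
Substrate removed = Q·(S₀ − S) = 703 m³/d × (2690 − 12.5) g/m³ = 1.88×10^6 g/d = 1882 kg/d.
P_X = Y_obs·Q·(S₀ − S) = 0.1344 × 1882 = 253.1 kg VSS/d.
Carbonaceous O₂ demand = substrate oxidised − cell-mass equivalent = 1882 − 1.42 × 253.1 = 1523 kg O₂/d.

R_O ≈ 1520 kg O₂/d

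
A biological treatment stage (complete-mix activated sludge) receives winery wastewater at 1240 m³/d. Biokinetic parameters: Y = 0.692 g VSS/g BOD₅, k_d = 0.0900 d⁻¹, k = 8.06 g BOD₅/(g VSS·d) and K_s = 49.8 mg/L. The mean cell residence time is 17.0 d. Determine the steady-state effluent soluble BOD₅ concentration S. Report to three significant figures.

S ≈ 1.37 mg/L

Effluent substrate depends only on kinetics and SRT: S = K_s(1 + k_d θ_c) / [θ_c(Yk − k_d) − 1] = 49.8 × (1 + 0.0900 × 17.0) / [17.0 × (0.692 × 8.06 − 0.0900) − 1] = 126.0 / 92.29 = 1.365 mg/L.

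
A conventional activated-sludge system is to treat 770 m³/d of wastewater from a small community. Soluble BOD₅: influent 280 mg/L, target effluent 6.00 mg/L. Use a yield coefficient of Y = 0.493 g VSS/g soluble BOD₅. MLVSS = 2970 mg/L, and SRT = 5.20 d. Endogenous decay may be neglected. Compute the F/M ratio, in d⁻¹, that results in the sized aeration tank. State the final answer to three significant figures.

Biomass mass balance (decay neglected): V·X = Y·Q·(S₀ − S)·θ_c, so V = 0.493 × 770 × (280 − 6.00) × 5.20 / 2970 = 182.1 m³.
Food-to-microorganism ratio F/M = Q S₀ / (V X) = 770 × 280 / (182.1 × 2970) = 0.3986 d⁻¹.

F/M ≈ 0.399 d⁻¹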